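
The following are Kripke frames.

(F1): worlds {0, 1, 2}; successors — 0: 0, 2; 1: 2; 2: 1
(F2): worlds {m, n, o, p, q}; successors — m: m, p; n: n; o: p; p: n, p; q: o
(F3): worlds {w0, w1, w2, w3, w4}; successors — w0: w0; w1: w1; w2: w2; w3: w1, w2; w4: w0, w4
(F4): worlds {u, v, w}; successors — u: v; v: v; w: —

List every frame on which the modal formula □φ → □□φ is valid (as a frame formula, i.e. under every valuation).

(F3), (F4)

This is the axiom for transitivity; its first-order frame correspondent is ∀x ∀y ∀z (Rxy ∧ Ryz → Rxz).
(F1): fails — R12 and R21 but not R11.
(F2): fails — Rop and Rpn but not Ron.
(F3): condition met.
(F4): condition met.
Valid on: (F3), (F4).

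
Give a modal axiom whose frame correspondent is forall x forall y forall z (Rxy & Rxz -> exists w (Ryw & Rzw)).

This is convergence; the standard corresponding axiom is .2: ◇□ψ → □◇ψ.
Suppose ◇□ψ→□◇ψ is valid. Take Rxy, Rxz and set V(ψ)={w : Ryw}. Then □ψ at y so ◇□ψ at x, so □◇ψ at x, so ◇ψ at z, giving w with Rzw and Ryw.

◇□ψ → □◇ψ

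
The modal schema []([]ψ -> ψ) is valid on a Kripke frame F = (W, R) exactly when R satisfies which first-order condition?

Suppose □(□ψ→ψ) is valid. Take Rxy and set V(ψ)={w : Ryw}. Then at y, □ψ holds; since □(□ψ→ψ) at x, □ψ→ψ at y, so ψ at y, i.e. Ryy.
Conversely, any frame satisfying forall x forall y (Rxy -> Ryy) validates the schema.
So the correspondent is shift-reflexivity.

shift-reflexivity: forall x forall y (Rxy -> Ryy)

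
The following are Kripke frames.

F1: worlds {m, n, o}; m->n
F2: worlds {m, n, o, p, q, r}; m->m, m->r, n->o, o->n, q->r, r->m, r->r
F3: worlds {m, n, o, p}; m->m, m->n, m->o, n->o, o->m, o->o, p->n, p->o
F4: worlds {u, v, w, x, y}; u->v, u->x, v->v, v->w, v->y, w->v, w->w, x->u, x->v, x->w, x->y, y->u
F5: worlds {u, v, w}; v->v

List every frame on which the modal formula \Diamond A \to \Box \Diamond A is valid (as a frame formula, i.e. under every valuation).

F5

The schema corresponds to the Euclidean property: \forall x \forall y \forall z (Rxy \wedge Rxz \to Ryz).
F1: fails — Rmn and Rmn but not Rnn.
F2: fails — Rno and Rno but not Roo.
F3: fails — Rmo and Rmn but not Ron.
F4: fails — Ruv and Rux but not Rvx.
F5: condition met.
Valid on: F5.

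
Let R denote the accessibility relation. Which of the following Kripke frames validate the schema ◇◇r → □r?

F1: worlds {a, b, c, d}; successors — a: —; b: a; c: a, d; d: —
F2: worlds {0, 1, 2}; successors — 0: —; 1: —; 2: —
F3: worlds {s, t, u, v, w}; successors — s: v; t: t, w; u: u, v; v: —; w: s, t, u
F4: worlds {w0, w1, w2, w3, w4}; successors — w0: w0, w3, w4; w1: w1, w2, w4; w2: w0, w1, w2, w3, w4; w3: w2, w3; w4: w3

The schema corresponds to a generalized confluence (Geach) condition: ∀x ∀y ∀z ((xR²y ∧ xRz) → ∃w (y = w ∧ z = w)).
F1: condition met.
F2: condition met.
F3: fails — tR²s, tRt but s ≠ t.
F4: fails — w0R²w0, w0Rw3 but w0 ≠ w3.
Valid on: F1, F2.

F1, F2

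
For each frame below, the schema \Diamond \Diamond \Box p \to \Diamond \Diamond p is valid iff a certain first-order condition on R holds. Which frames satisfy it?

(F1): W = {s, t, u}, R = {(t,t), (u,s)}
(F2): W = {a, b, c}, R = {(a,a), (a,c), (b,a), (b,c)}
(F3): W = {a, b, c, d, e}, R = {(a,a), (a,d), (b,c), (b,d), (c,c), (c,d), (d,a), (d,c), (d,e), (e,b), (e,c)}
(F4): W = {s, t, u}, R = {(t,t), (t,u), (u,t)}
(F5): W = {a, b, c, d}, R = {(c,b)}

The schema corresponds to a generalized confluence (Geach) condition: \forall x \forall y (x R^2 y \to \exists w (yRw \wedge x R^2 w)).
(F1): satisfies the condition.
(F2): fails — aR²c but no w with cRw and aR²w.
(F3): satisfies the condition.
(F4): satisfies the condition.
(F5): satisfies the condition.
Valid on: (F1), (F3), (F4), (F5).

(F1), (F3), (F4), (F5)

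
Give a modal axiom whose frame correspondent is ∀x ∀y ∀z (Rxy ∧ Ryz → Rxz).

The condition is transitivity. The 4 schema □q → □□q defines it.
Suppose □q→□□q is valid. Take Rxy, Ryz and set V(q)={w : Rxw}. Then □q at x, so □□q at x, so □q at y, so q at z, i.e. Rxz.

□q → □□q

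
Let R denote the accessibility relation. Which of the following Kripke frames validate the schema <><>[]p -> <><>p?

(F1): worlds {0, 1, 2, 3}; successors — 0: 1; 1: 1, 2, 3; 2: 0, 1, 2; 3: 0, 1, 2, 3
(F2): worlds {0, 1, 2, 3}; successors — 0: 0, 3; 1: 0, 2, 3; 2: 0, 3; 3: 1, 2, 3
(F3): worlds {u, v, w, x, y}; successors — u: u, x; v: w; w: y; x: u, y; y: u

The schema corresponds to a generalized confluence (Geach) condition: forall x forall y (x R^2 y -> exists w (yRw & x R^2 w)).
(F1): ✓.
(F2): ✓.
(F3): fails — vR²y but no t with yRt and vR²t.
Valid on: (F1), (F2).

(F1), (F2)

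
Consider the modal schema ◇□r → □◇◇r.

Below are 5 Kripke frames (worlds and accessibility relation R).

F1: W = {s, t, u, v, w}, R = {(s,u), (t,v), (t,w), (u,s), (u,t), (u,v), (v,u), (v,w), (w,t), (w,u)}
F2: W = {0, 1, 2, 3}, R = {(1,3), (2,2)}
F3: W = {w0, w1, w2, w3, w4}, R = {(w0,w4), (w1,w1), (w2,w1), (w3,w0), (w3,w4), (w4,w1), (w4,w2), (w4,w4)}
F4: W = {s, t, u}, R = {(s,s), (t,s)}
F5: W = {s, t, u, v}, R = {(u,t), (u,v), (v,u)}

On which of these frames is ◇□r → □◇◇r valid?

This is the axiom for a generalized confluence (Geach) condition; its first-order frame correspondent is ∀x ∀y ∀z ((xRy ∧ xRz) → ∃w (yRw ∧ zR²w)).
F1: fails — uRs, uRs but no w* with sRw* and sR²w*.
F2: fails — 1R3, 1R3 but no w with 3Rw and 3R²w.
F3: ✓.
F4: ✓.
F5: fails — uRt, uRt but no w with tRw and tR²w.

F3, F4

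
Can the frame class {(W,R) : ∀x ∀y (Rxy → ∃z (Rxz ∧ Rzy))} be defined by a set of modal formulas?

This is a Sahlqvist condition; the C4 axiom □□r → □r defines it.
Suppose □□r→□r is valid. Take Rxy and set V(r)={w : xR²w}. Then □□r at x, so □r at x, so r at y, i.e. ∃z(Rxz∧Rzy).

Yes, by □□r → □r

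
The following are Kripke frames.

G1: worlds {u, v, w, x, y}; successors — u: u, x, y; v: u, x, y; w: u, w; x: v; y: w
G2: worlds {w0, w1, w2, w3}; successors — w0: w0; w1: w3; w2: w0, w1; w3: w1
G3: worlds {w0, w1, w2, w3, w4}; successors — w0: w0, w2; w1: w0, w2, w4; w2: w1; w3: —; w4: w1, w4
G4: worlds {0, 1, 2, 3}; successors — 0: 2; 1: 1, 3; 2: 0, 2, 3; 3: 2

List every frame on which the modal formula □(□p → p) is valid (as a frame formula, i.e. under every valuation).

The schema corresponds to shift-reflexivity: ∀x ∀y (Rxy → Ryy).
G1: fails — Rvx but not Rxx.
G2: fails — Rw3w1 but not Rw1w1.
G3: fails — Rw1w2 but not Rw2w2.
G4: fails — R23 but not R33.
Valid on no frame.

none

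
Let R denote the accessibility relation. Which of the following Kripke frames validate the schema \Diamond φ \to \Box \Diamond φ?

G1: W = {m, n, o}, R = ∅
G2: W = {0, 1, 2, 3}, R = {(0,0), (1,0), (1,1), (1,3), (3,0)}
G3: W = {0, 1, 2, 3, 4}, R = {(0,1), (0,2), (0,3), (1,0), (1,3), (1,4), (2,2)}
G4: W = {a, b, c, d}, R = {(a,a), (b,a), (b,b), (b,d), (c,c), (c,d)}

Frame correspondent (Sahlqvist): \forall x \forall y \forall z (Rxy \wedge Rxz \to Ryz) — i.e. the Euclidean property.
G1: ✓.
G2: fails — R10 and R11 but not R01.
G3: fails — R02 and R01 but not R21.
G4: fails — Rba and Rbb but not Rab.

G1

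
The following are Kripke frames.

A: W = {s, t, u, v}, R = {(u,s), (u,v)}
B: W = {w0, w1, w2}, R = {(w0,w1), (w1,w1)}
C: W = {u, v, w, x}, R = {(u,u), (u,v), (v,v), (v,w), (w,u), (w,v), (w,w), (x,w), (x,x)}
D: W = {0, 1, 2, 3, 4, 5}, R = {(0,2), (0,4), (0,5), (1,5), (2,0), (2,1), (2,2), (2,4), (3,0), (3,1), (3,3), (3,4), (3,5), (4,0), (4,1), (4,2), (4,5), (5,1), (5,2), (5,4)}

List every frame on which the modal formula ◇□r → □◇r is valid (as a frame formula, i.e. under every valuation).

B, C

The schema corresponds to convergence: ∀x ∀y ∀z (Rxy ∧ Rxz → ∃w (Ryw ∧ Rzw)).
A: fails — Rus and Rus but s and s have no common successor.
B: condition met.
C: condition met.
D: fails — R21 and R22 but 1 and 2 have no common successor.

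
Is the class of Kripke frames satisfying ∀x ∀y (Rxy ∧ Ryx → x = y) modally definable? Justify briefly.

Modal frame validity is preserved under surjective bounded morphisms.
The 6-cycle (worlds a,b,c,d,e,f with a→b→c→d→e→f→a) is antisymmetric. Sending even-indexed worlds to • and odd-indexed worlds to ∘ is a surjective bounded morphism onto the two-world frame with •↔∘, which is not antisymmetric.
So no modal formula (or set of formulas) defines exactly the antisymmetric frames.

No — not modally definable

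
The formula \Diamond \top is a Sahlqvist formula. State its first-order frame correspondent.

This schema is equivalent to the D axiom □r → ◇r.
It corresponds to seriality: \forall x \exists y Rxy.

seriality: \forall x \exists y Rxy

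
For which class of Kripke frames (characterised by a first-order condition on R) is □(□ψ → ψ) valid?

shift-reflexivity: ∀x ∀y (Rxy → Ryy)

This is the T□ axiom.
It corresponds to shift-reflexivity: ∀x ∀y (Rxy → Ryy).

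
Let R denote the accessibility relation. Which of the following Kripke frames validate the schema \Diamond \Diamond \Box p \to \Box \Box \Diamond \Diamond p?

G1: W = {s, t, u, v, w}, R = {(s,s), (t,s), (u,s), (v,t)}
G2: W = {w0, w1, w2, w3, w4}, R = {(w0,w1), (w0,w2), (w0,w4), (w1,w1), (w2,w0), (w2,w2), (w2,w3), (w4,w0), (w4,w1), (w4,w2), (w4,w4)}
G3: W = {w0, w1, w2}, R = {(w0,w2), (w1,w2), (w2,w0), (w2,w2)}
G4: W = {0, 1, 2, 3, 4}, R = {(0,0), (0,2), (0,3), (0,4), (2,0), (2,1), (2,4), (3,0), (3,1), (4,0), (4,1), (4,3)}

Frame correspondent (Sahlqvist): \forall x \forall y \forall z ((x R^2 y \wedge x R^2 z) \to \exists w (yRw \wedge z R^2 w)) — i.e. a generalized confluence (Geach) condition.
G1: holds.
G2: fails — w0R²w0, w0R²w3 but no w with w0Rw and w3R²w.
G3: holds.
G4: fails — 0R²0, 0R²1 but no w with 0Rw and 1R²w.
Valid on: G1, G3.

G1, G3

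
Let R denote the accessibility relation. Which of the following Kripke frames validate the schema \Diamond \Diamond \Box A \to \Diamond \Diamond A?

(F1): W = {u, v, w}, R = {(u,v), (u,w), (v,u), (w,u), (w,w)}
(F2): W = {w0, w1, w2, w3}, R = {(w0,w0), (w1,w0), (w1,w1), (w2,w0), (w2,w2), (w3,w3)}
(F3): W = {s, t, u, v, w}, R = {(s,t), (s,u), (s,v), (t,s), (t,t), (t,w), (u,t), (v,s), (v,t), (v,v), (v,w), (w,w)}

(F2), (F3)

The schema corresponds to a generalized confluence (Geach) condition: \forall x \forall y (x R^2 y \to \exists w (yRw \wedge x R^2 w)).
(F1): fails — vR²v but no t with vRt and vR²t.
(F2): condition met.
(F3): condition met.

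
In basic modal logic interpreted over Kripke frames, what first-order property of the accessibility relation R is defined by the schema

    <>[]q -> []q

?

the Euclidean property: forall x forall y forall z (Rxy & Rxz -> Ryz)

Equivalently (dual form): ◇q → □◇q.
Suppose ◇q→□◇q is valid. Take Rxy, Rxz and set V(q)={y}. Then ◇q at x, so □◇q at x, so ◇q at z, so some w with Rzw has q; w=y, i.e. Rzy. By symmetry of the argument, Ryz.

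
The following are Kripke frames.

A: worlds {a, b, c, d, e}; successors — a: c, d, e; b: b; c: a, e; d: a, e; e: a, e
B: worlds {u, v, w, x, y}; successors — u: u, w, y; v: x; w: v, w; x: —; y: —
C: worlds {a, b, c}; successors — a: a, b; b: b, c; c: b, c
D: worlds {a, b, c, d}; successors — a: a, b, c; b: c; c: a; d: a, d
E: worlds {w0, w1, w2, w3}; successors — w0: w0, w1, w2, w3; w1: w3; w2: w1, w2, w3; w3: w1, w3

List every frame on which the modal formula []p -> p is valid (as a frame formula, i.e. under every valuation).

C

The schema corresponds to reflexivity: forall x Rxx.
A: fails — world a does not see itself.
B: fails — world v does not see itself.
C: holds.
D: fails — world b does not see itself.
E: fails — world w1 does not see itself.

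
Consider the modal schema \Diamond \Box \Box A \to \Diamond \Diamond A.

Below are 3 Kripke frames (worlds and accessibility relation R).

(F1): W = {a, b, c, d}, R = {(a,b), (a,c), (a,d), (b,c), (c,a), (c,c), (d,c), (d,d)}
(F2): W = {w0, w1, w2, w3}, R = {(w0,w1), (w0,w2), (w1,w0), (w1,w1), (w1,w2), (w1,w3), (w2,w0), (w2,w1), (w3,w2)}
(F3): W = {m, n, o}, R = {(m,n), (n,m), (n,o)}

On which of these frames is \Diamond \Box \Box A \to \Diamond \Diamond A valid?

(F1), (F2)

This is the axiom for a generalized confluence (Geach) condition; its first-order frame correspondent is \forall x \forall y (xRy \to \exists w (y R^2 w \wedge x R^2 w)).
(F1): ✓.
(F2): ✓.
(F3): fails — mRn but no w with nR²w and mR²w.
Valid on: (F1), (F2).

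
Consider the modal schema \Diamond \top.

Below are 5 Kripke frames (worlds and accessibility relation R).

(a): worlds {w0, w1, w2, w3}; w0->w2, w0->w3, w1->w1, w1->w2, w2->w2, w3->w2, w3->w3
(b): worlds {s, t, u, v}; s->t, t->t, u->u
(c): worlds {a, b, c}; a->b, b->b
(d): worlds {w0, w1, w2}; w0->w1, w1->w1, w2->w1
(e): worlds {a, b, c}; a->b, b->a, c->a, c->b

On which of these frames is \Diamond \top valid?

(a), (d), (e)

Frame correspondent (Sahlqvist): \forall x \exists y Rxy — i.e. seriality.
(a): ✓.
(b): fails — world v has no successor.
(c): fails — world c has no successor.
(d): ✓.
(e): ✓.
Valid on: (a), (d), (e).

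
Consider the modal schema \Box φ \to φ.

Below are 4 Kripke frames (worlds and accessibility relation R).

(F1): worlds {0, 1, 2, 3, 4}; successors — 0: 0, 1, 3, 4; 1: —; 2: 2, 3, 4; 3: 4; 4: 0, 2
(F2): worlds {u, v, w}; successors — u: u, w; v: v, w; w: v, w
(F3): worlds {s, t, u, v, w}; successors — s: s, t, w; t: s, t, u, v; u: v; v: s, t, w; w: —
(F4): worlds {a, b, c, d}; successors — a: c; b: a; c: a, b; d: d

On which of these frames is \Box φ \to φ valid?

The schema corresponds to reflexivity: \forall x Rxx.
(F1): fails — world 1 does not see itself.
(F2): satisfies the condition.
(F3): fails — world u does not see itself.
(F4): fails — world a does not see itself.
Valid on: (F2).

(F2)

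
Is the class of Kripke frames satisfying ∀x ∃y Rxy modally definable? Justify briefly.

This is a Sahlqvist condition; the D axiom □q → ◇q defines it.

Yes, by □q → ◇q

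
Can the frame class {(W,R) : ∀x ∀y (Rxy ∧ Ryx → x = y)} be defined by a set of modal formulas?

No

If a class were modally definable it would be closed under surjective bounded morphisms (Goldblatt–Thomason).
The 6-cycle (worlds s,t,u,v,w,x with s→t→u→v→w→x→s) is antisymmetric. Sending even-indexed worlds to • and odd-indexed worlds to ∘ is a surjective bounded morphism onto the two-world frame with •↔∘, which is not antisymmetric.
So no modal formula (or set of formulas) defines exactly the antisymmetric frames.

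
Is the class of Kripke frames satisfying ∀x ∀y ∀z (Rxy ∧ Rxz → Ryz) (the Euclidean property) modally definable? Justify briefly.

Definable; ◇p → □◇p defines it

This is a Sahlqvist condition; the 5 axiom ◇p → □◇p defines it.
Suppose ◇p→□◇p is valid. Take Rxy, Rxz and set V(p)={y}. Then ◇p at x, so □◇p at x, so ◇p at z, so some w with Rzw has p; w=y, i.e. Rzy. By symmetry of the argument, Ryz.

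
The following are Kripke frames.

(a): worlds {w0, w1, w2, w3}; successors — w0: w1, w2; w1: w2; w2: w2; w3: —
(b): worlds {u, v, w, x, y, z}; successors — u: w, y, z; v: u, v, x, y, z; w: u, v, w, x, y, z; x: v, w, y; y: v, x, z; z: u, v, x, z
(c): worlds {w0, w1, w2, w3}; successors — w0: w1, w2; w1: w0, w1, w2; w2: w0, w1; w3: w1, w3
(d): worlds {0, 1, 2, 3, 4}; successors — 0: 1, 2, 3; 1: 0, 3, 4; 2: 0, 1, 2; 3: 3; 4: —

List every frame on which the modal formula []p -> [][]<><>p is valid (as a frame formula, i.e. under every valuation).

(a), (b), (c)

Frame correspondent (Sahlqvist): forall x forall z (x R^2 z -> exists w (xRw & z R^2 w)) — i.e. a generalized confluence (Geach) condition.
(a): condition met.
(b): condition met.
(c): condition met.
(d): fails — 0R²4 but no w with 0Rw and 4R²w.
Valid on: (a), (b), (c).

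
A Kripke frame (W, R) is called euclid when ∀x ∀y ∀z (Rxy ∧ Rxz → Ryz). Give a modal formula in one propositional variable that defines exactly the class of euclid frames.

A defining formula is ◇p → □◇p (the 5 axiom).
Suppose ◇p→□◇p is valid. Take Rxy, Rxz and set V(p)={y}. Then ◇p at x, so □◇p at x, so ◇p at z, so some w with Rzw has p; w=y, i.e. Rzy. By symmetry of the argument, Ryz.

◇p → □◇p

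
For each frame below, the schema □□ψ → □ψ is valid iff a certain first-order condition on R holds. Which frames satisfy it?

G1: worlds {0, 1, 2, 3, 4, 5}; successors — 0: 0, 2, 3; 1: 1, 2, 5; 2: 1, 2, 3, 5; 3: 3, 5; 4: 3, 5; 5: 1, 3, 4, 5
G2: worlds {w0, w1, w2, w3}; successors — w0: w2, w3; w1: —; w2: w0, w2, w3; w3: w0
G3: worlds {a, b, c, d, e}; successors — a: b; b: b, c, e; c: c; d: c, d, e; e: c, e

This is the axiom for density; its first-order frame correspondent is ∀x ∀y (Rxy → ∃z (Rxz ∧ Rzy)).
G1: condition met.
G2: fails — Rw3w0 but no z with Rw3z and Rzw0.
G3: condition met.

G1, G3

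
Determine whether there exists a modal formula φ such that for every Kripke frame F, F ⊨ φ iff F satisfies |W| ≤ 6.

No

Any modally definable frame class is closed under disjoint unions.
Any modal formula valid on each of 7 disjoint one-world frames is valid on their disjoint union (validity is preserved under disjoint unions). Each one-world frame has |W|=1≤6, but the union has |W|=7.
So the class is not modally definable.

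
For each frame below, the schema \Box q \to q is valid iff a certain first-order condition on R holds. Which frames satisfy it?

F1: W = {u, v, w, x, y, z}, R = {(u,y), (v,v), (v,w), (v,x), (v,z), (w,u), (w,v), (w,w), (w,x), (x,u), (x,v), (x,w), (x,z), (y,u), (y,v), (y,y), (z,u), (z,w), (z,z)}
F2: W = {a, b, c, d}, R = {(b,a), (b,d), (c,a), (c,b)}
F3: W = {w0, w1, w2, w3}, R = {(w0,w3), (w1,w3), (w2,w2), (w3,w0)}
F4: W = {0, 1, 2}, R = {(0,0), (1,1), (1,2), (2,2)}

F4

The schema corresponds to reflexivity: \forall x Rxx.
F1: fails — world u does not see itself.
F2: fails — world a does not see itself.
F3: fails — world w0 does not see itself.
F4: holds.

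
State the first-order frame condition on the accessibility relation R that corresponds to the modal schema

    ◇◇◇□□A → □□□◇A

This is a Sahlqvist (Geach-type) schema ◇^3□^2A → □^3◇^1A.
First-order correspondent: ∀x ∀y ∀z ((xR³y ∧ xR³z) → ∃w (yR²w ∧ zRw)).

∀x ∀y ∀z ((xR³y ∧ xR³z) → ∃w (yR²w ∧ zRw))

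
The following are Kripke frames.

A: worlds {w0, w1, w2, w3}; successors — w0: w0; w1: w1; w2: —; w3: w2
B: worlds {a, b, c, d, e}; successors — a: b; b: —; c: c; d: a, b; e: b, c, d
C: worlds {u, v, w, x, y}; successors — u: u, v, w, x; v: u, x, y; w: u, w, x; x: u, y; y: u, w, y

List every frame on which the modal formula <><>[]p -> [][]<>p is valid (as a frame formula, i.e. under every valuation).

A, C

Frame correspondent (Sahlqvist): forall x forall y forall z ((x R^2 y & x R^2 z) -> exists w (yRw & zRw)) — i.e. a generalized confluence (Geach) condition.
A: ✓.
B: fails — dR²b, dR²b but no w with bRw and bRw.
C: ✓.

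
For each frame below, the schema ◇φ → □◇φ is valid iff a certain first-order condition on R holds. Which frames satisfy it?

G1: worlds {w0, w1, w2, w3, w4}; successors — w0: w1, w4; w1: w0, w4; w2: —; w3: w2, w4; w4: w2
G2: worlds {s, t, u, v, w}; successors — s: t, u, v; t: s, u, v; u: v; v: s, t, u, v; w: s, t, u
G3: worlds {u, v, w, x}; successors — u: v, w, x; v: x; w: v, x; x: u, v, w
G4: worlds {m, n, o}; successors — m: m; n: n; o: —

This is the axiom for the Euclidean property; its first-order frame correspondent is ∀x ∀y ∀z (Rxy ∧ Rxz → Ryz).
G1: fails — Rw0w4 and Rw0w4 but not Rw4w4.
G2: fails — Rsu and Rsu but not Ruu.
G3: fails — Ruv and Ruv but not Rvv.
G4: condition met.
Valid on: G4.

G4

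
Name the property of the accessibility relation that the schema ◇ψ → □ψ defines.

Suppose ◇ψ→□ψ is valid. Take Rxy, Rxz and set V(ψ)={y}. Then ◇ψ at x, so □ψ at x, so ψ at z, i.e. z=y.

partial functionality: ∀x ∀y ∀z (Rxy ∧ Rxz → y = z)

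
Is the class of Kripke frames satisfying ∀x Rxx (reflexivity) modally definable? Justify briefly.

The condition is reflexivity. A defining modal formula is □q → q.
Suppose □q→q is valid. At any x set V(q)={w : Rxw}. Then □q holds at x, so q holds at x, i.e. Rxx.

Yes, by □q → q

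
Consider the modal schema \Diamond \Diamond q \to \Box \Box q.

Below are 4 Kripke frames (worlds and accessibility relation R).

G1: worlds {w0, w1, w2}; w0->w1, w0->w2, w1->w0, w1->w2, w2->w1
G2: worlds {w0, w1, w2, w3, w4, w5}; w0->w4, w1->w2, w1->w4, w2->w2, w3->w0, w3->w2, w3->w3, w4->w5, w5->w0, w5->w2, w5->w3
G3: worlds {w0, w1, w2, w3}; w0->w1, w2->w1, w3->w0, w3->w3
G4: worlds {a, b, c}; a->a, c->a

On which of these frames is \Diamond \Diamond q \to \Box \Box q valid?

The schema corresponds to a generalized confluence (Geach) condition: \forall x \forall y \forall z ((x R^2 y \wedge x R^2 z) \to \exists w (y = w \wedge z = w)).
G1: fails — w0R²w0, w0R²w1 but w0 ≠ w1.
G2: fails — w1R²w2, w1R²w5 but w2 ≠ w5.
G3: fails — w3R²w0, w3R²w1 but w0 ≠ w1.
G4: condition met.

G4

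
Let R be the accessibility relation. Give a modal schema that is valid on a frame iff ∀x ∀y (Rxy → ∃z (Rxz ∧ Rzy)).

□□p → □p

The condition is density. The C4 schema □□p → □p defines it.
Suppose □□p→□p is valid. Take Rxy and set V(p)={w : xR²w}. Then □□p at x, so □p at x, so p at y, i.e. ∃z(Rxz∧Rzy).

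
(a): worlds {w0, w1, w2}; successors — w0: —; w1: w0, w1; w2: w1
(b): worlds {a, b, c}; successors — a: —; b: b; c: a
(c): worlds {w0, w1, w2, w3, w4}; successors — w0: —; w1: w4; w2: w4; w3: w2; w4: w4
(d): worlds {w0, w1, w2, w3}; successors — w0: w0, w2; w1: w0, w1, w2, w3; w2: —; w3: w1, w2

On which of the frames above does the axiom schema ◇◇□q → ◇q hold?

(b)

This is the axiom for a generalized confluence (Geach) condition; its first-order frame correspondent is ∀x ∀y (xR²y → ∃w (yRw ∧ xRw)).
(a): fails — w1R²w0 but no w with w0Rw and w1Rw.
(b): condition met.
(c): fails — w3R²w4 but no w with w4Rw and w3Rw.
(d): fails — w0R²w2 but no w with w2Rw and w0Rw.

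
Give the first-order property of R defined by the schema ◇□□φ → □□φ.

∀x ∀y ∀z ((xRy ∧ xR²z) → ∃w (yR²w ∧ z = w))

This is a Sahlqvist (Geach-type) schema ◇^1□^2φ → □^2◇^0φ.
Minimal-valuation argument: fix x; take any y with xR^1y and any z with xR^2z. Set V(φ) to the set of worlds R-reachable from y in exactly 2 steps. Then □^2φ holds at y, so the antecedent holds at x; validity forces ◇^0φ at z, giving a w with zR^0w and yR^2w.
First-order correspondent: ∀x ∀y ∀z ((xRy ∧ xR²z) → ∃w (yR²w ∧ z = w)).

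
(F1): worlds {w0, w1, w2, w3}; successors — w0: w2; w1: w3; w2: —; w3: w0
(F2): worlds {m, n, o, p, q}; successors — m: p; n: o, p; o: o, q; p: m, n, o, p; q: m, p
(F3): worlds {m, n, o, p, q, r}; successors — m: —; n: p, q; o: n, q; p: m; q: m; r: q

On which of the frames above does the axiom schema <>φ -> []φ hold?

(F1)

The schema corresponds to partial functionality: forall x forall y forall z (Rxy & Rxz -> y = z).
(F1): holds.
(F2): fails — n sees both o and p.
(F3): fails — n sees both p and q.
Valid on: (F1).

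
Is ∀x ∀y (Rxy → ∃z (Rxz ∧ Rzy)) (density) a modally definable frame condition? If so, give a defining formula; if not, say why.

Definable; □□r → □r defines it

The condition is density. A defining modal formula is □□r → □r.
Suppose □□r→□r is valid. Take Rxy and set V(r)={w : xR²w}. Then □□r at x, so □r at x, so r at y, i.e. ∃z(Rxz∧Rzy).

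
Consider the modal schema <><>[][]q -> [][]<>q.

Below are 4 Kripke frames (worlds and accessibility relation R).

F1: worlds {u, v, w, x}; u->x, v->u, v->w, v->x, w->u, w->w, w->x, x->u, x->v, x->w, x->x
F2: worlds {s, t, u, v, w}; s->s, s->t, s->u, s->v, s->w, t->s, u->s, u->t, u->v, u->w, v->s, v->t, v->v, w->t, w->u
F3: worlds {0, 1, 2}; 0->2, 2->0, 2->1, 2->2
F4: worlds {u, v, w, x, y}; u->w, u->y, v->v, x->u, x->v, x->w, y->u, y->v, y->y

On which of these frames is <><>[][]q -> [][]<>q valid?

This is the axiom for a generalized confluence (Geach) condition; its first-order frame correspondent is forall x forall y forall z ((x R^2 y & x R^2 z) -> exists w (y R^2 w & zRw)).
F1: holds.
F2: holds.
F3: fails — 0R²0, 0R²1 but no w with 0R²w and 1Rw.
F4: fails — uR²v, uR²u but no t with vR²t and uRt.
Valid on: F1, F2.

F1, F2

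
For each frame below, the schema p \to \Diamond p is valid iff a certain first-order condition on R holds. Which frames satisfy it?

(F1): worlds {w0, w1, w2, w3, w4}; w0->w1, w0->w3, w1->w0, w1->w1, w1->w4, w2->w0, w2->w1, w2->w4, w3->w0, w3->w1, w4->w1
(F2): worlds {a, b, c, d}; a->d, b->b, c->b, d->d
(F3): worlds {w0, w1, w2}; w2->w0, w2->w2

none

Frame correspondent (Sahlqvist): \forall x Rxx — i.e. reflexivity.
(F1): fails — world w0 does not see itself.
(F2): fails — world a does not see itself.
(F3): fails — world w0 does not see itself.
Valid on no frame.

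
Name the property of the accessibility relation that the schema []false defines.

Emptiness of R

This is the Ver axiom.
Its frame correspondent is emptiness of R — forall x forall y ~Rxy.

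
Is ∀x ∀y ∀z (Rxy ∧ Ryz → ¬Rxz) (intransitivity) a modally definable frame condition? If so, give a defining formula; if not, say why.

Not modally definable

Any modally definable frame class is closed under surjective bounded morphisms.
The 5-cycle (worlds w0,w1,w2,w3,w4 with w0→w1→w2→w3→w4→w0) is intransitive. Mapping every world to a single reflexive point • is a surjective bounded morphism; the reflexive point is not intransitive (R••∧R•• but R••).
Hence intransitivity is not modally definable.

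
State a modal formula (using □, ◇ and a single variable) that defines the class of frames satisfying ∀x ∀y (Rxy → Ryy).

A defining formula is □(□p → p) (the T□ axiom).

□(□p → p)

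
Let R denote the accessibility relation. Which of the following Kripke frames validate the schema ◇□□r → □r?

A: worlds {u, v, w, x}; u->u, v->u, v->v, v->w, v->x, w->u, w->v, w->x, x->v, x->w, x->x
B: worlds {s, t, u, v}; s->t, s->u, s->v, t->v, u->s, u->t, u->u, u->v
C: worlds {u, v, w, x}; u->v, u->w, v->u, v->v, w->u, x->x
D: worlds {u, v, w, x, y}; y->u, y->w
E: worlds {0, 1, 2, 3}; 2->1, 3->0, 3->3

C

This is the axiom for a generalized confluence (Geach) condition; its first-order frame correspondent is ∀x ∀y ∀z ((xRy ∧ xRz) → ∃w (yR²w ∧ z = w)).
A: fails — vRu, vRv but no t with uR²t and v=t.
B: fails — sRt, sRt but no w with tR²w and t=w.
C: holds.
D: fails — yRu, yRu but no t with uR²t and u=t.
E: fails — 2R1, 2R1 but no w with 1R²w and 1=w.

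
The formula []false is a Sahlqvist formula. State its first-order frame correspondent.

□⊥ is valid iff no world has any successor (otherwise □⊥ fails at any world with one).
The converse is a direct semantic check.
Frame condition: forall x forall y ~Rxy.

Emptiness of R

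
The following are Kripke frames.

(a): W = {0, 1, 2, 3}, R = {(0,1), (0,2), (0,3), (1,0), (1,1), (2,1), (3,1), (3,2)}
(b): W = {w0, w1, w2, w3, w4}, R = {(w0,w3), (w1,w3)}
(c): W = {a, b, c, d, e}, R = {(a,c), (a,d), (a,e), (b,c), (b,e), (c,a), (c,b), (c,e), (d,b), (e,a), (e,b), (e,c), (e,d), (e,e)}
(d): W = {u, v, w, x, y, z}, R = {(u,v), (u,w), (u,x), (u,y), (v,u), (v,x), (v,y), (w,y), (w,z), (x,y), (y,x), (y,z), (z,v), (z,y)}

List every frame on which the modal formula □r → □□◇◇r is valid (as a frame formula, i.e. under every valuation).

Frame correspondent (Sahlqvist): ∀x ∀z (xR²z → ∃w (xRw ∧ zR²w)) — i.e. a generalized confluence (Geach) condition.
(a): holds.
(b): holds.
(c): holds.
(d): fails — xR²x but no t with xRt and xR²t.

(a), (b), (c)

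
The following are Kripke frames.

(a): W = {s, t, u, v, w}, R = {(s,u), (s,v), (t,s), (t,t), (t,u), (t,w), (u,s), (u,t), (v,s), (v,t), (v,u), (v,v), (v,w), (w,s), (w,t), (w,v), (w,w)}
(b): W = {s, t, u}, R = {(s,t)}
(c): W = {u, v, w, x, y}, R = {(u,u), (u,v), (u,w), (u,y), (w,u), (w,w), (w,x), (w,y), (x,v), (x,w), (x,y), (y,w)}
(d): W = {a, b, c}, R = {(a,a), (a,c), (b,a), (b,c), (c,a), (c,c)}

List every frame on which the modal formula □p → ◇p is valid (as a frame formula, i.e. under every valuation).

(a), (d)

Frame correspondent (Sahlqvist): ∀x ∃y Rxy — i.e. seriality.
(a): holds.
(b): fails — world t has no successor.
(c): fails — world v has no successor.
(d): holds.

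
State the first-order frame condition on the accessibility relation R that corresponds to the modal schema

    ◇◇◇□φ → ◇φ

This is a Sahlqvist (Geach-type) schema ◇^3□^1φ → □^0◇^1φ.
First-order correspondent: ∀x ∀y (xR³y → ∃w (yRw ∧ xRw)).

∀x ∀y (xR³y → ∃w (yRw ∧ xRw))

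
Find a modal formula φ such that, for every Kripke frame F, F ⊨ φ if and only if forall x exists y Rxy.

A defining formula is □r → ◇r (the D axiom).

□r → ◇r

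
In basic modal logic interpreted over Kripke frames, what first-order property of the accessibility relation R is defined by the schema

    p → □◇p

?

This schema is the B axiom.
It corresponds to symmetry: ∀x ∀y (Rxy → Ryx).

symmetry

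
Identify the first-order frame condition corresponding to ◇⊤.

Seriality

◇⊤ holds at w iff w has a successor, so frame-validity of ◇⊤ is exactly seriality. Equivalently via □ψ → ◇ψ:
Suppose □ψ→◇ψ is valid. At any x set V(ψ)=W. Then □ψ at x, so ◇ψ at x, so x has a successor.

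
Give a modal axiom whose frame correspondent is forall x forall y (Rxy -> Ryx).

A defining formula is p → □◇p (the B axiom).
Suppose p→□◇p is valid. Take Rxy and set V(p)={x}. Then p at x, so □◇p at x, so ◇p at y, so some z with Ryz has p; z=x, i.e. Ryx.

p → □◇p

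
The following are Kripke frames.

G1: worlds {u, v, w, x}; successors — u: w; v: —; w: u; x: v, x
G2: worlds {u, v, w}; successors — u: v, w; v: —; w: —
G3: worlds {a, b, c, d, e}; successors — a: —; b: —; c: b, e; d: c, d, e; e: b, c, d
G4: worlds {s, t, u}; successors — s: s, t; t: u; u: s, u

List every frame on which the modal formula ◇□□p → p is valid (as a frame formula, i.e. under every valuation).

This is the axiom for a generalized confluence (Geach) condition; its first-order frame correspondent is ∀x ∀y (xRy → ∃w (yR²w ∧ x = w)).
G1: fails — uRw but no t with wR²t and u=t.
G2: fails — uRv but no t with vR²t and u=t.
G3: fails — cRb but no w with bR²w and c=w.
G4: holds.

G4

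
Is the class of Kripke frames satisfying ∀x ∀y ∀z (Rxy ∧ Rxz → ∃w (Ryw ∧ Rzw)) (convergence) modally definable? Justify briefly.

The condition is convergence. A defining modal formula is ◇□r → □◇r.
Suppose ◇□r→□◇r is valid. Take Rxy, Rxz and set V(r)={w : Ryw}. Then □r at y so ◇□r at x, so □◇r at x, so ◇r at z, giving w with Rzw and Ryw.

Yes — defined by ◇□r → □◇r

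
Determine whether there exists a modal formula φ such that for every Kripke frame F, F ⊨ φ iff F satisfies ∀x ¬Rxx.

If a class were modally definable it would be closed under surjective bounded morphisms (Goldblatt–Thomason).
The 2-cycle (worlds a,b with a→b→a) is irreflexive, and the map sending every world to a single reflexive point • is a surjective bounded morphism (forth: every edge maps to (•,•); back: every world has a successor). So any modal formula valid on the 2-cycle is also valid on the reflexive point, which is not irreflexive.
So no modal formula (or set of formulas) defines exactly the irreflexive frames.

Not definable by any modal formula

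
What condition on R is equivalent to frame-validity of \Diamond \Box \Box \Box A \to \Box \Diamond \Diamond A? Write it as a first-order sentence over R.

\forall x \forall y \forall z ((xRy \wedge xRz) \to \exists w (y R^3 w \wedge z R^2 w))

This is a Sahlqvist (Geach-type) schema ◇^1□^3A → □^1◇^2A.
Minimal-valuation argument: fix x; take any y with xR^1y and any z with xR^1z. Set V(A) to the set of worlds R-reachable from y in exactly 3 steps. Then □^3A holds at y, so the antecedent holds at x; validity forces ◇^2A at z, giving a w with zR^2w and yR^3w.
First-order correspondent: \forall x \forall y \forall z ((xRy \wedge xRz) \to \exists w (y R^3 w \wedge z R^2 w)).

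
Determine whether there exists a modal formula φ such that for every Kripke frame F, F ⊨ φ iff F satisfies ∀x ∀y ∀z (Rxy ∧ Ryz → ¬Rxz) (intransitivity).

Not modally definable

Any modally definable frame class is closed under surjective bounded morphisms.
The 5-cycle (worlds w0,w1,w2,w3,w4 with w0→w1→w2→w3→w4→w0) is intransitive. Mapping every world to a single reflexive point • is a surjective bounded morphism; the reflexive point is not intransitive (R••∧R•• but R••).
Hence intransitivity is not modally definable.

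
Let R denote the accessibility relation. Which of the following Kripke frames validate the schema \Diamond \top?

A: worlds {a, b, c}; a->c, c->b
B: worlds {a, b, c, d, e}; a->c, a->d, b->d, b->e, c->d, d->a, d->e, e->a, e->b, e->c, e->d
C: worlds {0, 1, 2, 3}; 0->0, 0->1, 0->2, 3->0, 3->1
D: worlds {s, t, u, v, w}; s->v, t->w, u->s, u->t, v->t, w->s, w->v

B, D

This is the axiom for seriality; its first-order frame correspondent is \forall x \exists y Rxy.
A: fails — world b has no successor.
B: ✓.
C: fails — world 1 has no successor.
D: ✓.
Valid on: B, D.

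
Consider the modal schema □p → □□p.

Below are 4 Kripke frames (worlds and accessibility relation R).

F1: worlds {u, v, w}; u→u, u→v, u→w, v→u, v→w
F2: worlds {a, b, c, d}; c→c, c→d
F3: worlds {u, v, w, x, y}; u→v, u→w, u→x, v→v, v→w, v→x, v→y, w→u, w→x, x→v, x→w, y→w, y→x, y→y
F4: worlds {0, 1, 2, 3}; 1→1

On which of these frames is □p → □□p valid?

Frame correspondent (Sahlqvist): ∀x ∀y ∀z (Rxy ∧ Ryz → Rxz) — i.e. transitivity.
F1: fails — Rvu and Ruv but not Rvv.
F2: condition met.
F3: fails — Ruv and Rvy but not Ruy.
F4: condition met.
Valid on: F2, F4.

F2, F4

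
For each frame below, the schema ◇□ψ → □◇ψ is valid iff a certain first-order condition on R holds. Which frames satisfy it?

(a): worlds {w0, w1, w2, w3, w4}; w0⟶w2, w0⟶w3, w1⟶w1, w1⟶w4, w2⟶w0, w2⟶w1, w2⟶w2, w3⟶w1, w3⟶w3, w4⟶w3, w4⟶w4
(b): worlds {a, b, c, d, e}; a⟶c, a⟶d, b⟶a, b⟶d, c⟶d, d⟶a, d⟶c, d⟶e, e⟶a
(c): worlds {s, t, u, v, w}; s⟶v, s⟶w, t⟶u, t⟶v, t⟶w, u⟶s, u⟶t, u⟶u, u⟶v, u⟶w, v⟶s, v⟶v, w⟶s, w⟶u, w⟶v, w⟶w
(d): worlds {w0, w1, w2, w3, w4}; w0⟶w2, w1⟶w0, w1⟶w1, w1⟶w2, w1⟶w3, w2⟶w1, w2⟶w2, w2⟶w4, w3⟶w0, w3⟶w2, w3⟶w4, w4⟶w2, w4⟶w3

Frame correspondent (Sahlqvist): ∀x ∀y ∀z (Rxy ∧ Rxz → ∃w (Ryw ∧ Rzw)) — i.e. convergence.
(a): fails — Rw2w0 and Rw2w1 but w0 and w1 have no common successor.
(b): fails — Rac and Rad but c and d have no common successor.
(c): condition met.
(d): condition met.
Valid on: (c), (d).

(c), (d)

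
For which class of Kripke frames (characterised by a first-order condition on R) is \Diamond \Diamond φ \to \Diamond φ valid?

Transitivity

This is a form of the 4 axiom.
It corresponds to transitivity: \forall x \forall y \forall z (Rxy \wedge Ryz \to Rxz).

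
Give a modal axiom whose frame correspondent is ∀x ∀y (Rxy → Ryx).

A defining formula is p → □◇p (the B axiom).
Suppose p→□◇p is valid. Take Rxy and set V(p)={x}. Then p at x, so □◇p at x, so ◇p at y, so some z with Ryz has p; z=x, i.e. Ryx.

p → □◇p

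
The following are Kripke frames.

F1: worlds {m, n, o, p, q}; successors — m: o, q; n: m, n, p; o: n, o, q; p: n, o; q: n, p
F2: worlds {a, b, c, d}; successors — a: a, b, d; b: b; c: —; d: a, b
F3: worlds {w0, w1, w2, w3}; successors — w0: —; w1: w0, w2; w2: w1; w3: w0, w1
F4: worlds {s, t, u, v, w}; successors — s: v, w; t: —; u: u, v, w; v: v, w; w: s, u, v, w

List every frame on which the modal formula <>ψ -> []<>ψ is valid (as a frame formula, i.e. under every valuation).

The schema corresponds to the Euclidean property: forall x forall y forall z (Rxy & Rxz -> Ryz).
F1: fails — Rmq and Rmo but not Rqo.
F2: fails — Rab and Raa but not Rba.
F3: fails — Rw1w2 and Rw1w2 but not Rw2w2.
F4: fails — Ruv and Ruu but not Rvu.

none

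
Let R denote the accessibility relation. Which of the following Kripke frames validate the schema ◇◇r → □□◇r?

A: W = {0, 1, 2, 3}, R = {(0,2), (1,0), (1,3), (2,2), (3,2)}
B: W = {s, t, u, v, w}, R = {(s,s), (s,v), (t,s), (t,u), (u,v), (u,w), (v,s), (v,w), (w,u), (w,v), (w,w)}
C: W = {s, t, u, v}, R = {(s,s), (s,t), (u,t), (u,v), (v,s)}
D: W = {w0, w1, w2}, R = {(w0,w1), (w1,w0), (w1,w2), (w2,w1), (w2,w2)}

A

This is the axiom for a generalized confluence (Geach) condition; its first-order frame correspondent is ∀x ∀y ∀z ((xR²y ∧ xR²z) → ∃w (y = w ∧ zRw)).
A: ✓.
B: fails — sR²s, sR²w but no w* with s=w* and wRw*.
C: fails — sR²s, sR²t but no w with s=w and tRw.
D: fails — w0R²w0, w0R²w0 but no w with w0=w and w0Rw.
Valid on: A.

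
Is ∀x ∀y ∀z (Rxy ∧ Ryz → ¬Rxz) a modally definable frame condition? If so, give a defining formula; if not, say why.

No

Modal frame validity is preserved under surjective bounded morphisms.
The 3-cycle (worlds a,b,c with a→b→c→a) is intransitive. Mapping every world to a single reflexive point • is a surjective bounded morphism; the reflexive point is not intransitive (R••∧R•• but R••).
Hence intransitivity is not modally definable.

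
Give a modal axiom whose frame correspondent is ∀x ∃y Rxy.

This is seriality; the standard corresponding axiom is D: □s → ◇s.
Suppose □s→◇s is valid. At any x set V(s)=W. Then □s at x, so ◇s at x, so x has a successor.

□s → ◇s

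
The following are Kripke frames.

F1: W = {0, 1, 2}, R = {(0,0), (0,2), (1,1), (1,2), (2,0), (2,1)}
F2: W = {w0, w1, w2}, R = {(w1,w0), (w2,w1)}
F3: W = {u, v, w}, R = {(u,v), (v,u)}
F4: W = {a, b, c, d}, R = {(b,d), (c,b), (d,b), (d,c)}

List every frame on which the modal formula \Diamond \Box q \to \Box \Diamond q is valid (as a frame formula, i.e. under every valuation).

This is the axiom for convergence; its first-order frame correspondent is \forall x \forall y \forall z (Rxy \wedge Rxz \to \exists w (Ryw \wedge Rzw)).
F1: satisfies the condition.
F2: fails — Rw1w0 and Rw1w0 but w0 and w0 have no common successor.
F3: satisfies the condition.
F4: fails — Rdb and Rdc but b and c have no common successor.

F1, F3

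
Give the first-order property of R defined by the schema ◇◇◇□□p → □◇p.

∀x ∀y ∀z ((xR³y ∧ xRz) → ∃w (yR²w ∧ zRw))

This is a Sahlqvist (Geach-type) schema ◇^3□^2p → □^1◇^1p.
Minimal-valuation argument: fix x; take any y with xR^3y and any z with xR^1z. Set V(p) to the set of worlds R-reachable from y in exactly 2 steps. Then □^2p holds at y, so the antecedent holds at x; validity forces ◇^1p at z, giving a w with zR^1w and yR^2w.
First-order correspondent: ∀x ∀y ∀z ((xR³y ∧ xRz) → ∃w (yR²w ∧ zRw)).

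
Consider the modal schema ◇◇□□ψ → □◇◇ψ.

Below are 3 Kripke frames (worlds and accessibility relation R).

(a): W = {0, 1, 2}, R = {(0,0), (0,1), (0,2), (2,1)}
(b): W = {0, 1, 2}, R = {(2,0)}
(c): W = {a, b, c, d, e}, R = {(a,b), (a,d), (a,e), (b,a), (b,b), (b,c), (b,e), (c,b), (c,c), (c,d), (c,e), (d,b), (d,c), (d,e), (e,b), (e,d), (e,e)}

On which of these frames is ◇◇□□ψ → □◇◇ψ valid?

Frame correspondent (Sahlqvist): ∀x ∀y ∀z ((xR²y ∧ xRz) → ∃w (yR²w ∧ zR²w)) — i.e. a generalized confluence (Geach) condition.
(a): fails — 0R²0, 0R1 but no w with 0R²w and 1R²w.
(b): holds.
(c): holds.

(b), (c)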